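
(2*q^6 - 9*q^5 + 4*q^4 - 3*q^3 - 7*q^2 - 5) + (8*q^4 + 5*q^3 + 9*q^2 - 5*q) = 2*q^6 - 9*q^5 + 12*q^4 + 2*q^3 + 2*q^2 - 5*q - 5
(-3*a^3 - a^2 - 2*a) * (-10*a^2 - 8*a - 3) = 30*a^5 + 34*a^4 + 37*a^3 + 19*a^2 + 6*a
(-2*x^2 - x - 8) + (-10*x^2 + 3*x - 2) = -12*x^2 + 2*x - 10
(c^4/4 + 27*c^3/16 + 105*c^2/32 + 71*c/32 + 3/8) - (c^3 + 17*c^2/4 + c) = c^4/4 + 11*c^3/16 - 31*c^2/32 + 39*c/32 + 3/8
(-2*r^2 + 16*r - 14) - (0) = -2*r^2 + 16*r - 14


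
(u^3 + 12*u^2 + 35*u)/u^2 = u + 12 + 35/u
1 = 1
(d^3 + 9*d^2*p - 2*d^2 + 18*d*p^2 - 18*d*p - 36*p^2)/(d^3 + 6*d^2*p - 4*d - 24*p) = (d + 3*p)/(d + 2)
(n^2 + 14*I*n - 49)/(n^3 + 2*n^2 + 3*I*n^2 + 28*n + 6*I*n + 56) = (n + 7*I)/(n^2 + n*(2 - 4*I) - 8*I)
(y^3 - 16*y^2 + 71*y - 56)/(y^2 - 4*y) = (y^3 - 16*y^2 + 71*y - 56)/(y*(y - 4))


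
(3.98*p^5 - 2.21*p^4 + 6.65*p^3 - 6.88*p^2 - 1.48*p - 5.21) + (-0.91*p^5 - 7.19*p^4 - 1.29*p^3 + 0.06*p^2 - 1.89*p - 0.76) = 3.07*p^5 - 9.4*p^4 + 5.36*p^3 - 6.82*p^2 - 3.37*p - 5.97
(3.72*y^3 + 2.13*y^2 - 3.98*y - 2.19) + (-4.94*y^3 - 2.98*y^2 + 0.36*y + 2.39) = -1.22*y^3 - 0.85*y^2 - 3.62*y + 0.2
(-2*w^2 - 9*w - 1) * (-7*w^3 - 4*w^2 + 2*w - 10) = 14*w^5 + 71*w^4 + 39*w^3 + 6*w^2 + 88*w + 10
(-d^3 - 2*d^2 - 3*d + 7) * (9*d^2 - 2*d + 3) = -9*d^5 - 16*d^4 - 26*d^3 + 63*d^2 - 23*d + 21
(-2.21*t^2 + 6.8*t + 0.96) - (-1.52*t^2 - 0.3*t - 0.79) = -0.69*t^2 + 7.1*t + 1.75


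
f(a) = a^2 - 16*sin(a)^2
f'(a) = 2*a - 32*sin(a)*cos(a)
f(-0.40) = -2.27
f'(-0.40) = 10.68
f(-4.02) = 6.68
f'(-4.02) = 7.68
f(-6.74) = 42.31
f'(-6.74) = -0.81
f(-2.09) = -7.69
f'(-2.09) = -17.97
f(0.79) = -7.45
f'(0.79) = -14.42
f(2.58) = 2.12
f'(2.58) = 19.58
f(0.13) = -0.25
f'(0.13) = -3.85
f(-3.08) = 9.43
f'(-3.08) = -8.13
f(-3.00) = 8.68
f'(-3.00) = -10.47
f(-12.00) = 139.39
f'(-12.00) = -38.49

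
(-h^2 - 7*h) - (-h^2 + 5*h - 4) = 4 - 12*h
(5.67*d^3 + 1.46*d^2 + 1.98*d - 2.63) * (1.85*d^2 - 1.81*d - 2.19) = 10.4895*d^5 - 7.5617*d^4 - 11.3969*d^3 - 11.6467*d^2 + 0.4241*d + 5.7597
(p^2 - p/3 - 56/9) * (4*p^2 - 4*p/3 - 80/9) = 4*p^4 - 8*p^3/3 - 100*p^2/3 + 304*p/27 + 4480/81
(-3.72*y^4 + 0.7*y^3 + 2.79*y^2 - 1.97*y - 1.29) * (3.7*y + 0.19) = -13.764*y^5 + 1.8832*y^4 + 10.456*y^3 - 6.7589*y^2 - 5.1473*y - 0.2451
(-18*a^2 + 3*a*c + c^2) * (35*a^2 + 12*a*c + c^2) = -630*a^4 - 111*a^3*c + 53*a^2*c^2 + 15*a*c^3 + c^4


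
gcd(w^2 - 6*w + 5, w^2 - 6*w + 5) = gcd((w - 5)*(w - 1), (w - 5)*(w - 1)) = w^2 - 6*w + 5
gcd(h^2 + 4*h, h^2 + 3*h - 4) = h + 4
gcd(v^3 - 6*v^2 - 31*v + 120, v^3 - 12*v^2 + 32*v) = v - 8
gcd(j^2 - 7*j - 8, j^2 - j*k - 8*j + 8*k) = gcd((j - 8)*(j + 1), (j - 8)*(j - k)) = j - 8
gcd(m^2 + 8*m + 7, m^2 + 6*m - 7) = m + 7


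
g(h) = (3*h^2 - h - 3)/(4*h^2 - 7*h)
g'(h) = (7 - 8*h)*(3*h^2 - h - 3)/(4*h^2 - 7*h)^2 + (6*h - 1)/(4*h^2 - 7*h) = (-17*h^2 + 24*h - 21)/(h^2*(16*h^2 - 56*h + 49))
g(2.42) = 1.87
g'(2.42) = -1.49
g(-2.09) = 0.38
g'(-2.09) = -0.14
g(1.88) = 5.85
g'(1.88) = -37.63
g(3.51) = 1.23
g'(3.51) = -0.24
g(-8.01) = 0.63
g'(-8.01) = -0.01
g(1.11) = 0.15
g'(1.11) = -1.90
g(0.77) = 0.66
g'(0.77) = -1.38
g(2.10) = 2.77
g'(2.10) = -5.27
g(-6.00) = 0.60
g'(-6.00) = -0.02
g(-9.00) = 0.64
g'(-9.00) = -0.01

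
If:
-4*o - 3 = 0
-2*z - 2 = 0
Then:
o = -3/4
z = -1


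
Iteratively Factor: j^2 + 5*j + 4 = (j + 1)*(j + 4)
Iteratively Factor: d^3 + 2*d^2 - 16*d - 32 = (d + 4)*(d^2 - 2*d - 8) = (d - 4)*(d + 4)*(d + 2)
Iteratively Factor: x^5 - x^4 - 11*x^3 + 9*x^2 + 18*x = (x)*(x^4 - x^3 - 11*x^2 + 9*x + 18) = x*(x - 3)*(x^3 + 2*x^2 - 5*x - 6) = x*(x - 3)*(x + 1)*(x^2 + x - 6) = x*(x - 3)*(x - 2)*(x + 1)*(x + 3)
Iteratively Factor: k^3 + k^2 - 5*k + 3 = (k - 1)*(k^2 + 2*k - 3) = (k - 1)*(k + 3)*(k - 1)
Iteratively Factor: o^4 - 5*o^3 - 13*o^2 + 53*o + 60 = (o - 4)*(o^3 - o^2 - 17*o - 15) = (o - 5)*(o - 4)*(o^2 + 4*o + 3) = (o - 5)*(o - 4)*(o + 3)*(o + 1)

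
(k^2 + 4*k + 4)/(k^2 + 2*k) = (k + 2)/k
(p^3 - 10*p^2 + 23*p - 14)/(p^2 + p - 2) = (p^2 - 9*p + 14)/(p + 2)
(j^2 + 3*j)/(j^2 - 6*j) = (j + 3)/(j - 6)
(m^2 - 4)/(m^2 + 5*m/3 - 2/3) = 3*(m - 2)/(3*m - 1)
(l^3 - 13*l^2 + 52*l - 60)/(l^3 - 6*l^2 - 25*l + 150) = (l - 2)/(l + 5)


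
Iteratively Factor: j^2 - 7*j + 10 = (j - 2)*(j - 5)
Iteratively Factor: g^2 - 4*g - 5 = (g - 5)*(g + 1)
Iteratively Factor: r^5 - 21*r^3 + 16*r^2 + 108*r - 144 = (r + 3)*(r^4 - 3*r^3 - 12*r^2 + 52*r - 48) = (r - 2)*(r + 3)*(r^3 - r^2 - 14*r + 24) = (r - 3)*(r - 2)*(r + 3)*(r^2 + 2*r - 8) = (r - 3)*(r - 2)^2*(r + 3)*(r + 4)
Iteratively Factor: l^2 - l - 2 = (l - 2)*(l + 1)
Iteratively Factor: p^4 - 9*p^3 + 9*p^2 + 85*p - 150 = (p + 3)*(p^3 - 12*p^2 + 45*p - 50) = (p - 5)*(p + 3)*(p^2 - 7*p + 10) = (p - 5)^2*(p + 3)*(p - 2)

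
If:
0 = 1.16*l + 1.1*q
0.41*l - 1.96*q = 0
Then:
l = 0.00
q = 0.00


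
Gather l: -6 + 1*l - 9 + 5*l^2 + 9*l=5*l^2 + 10*l - 15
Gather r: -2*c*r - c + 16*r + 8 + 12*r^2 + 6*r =-c + 12*r^2 + r*(22 - 2*c) + 8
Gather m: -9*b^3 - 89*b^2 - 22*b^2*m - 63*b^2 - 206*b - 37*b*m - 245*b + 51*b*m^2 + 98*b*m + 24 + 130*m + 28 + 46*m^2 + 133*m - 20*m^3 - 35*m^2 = -9*b^3 - 152*b^2 - 451*b - 20*m^3 + m^2*(51*b + 11) + m*(-22*b^2 + 61*b + 263) + 52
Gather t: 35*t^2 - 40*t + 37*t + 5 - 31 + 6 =35*t^2 - 3*t - 20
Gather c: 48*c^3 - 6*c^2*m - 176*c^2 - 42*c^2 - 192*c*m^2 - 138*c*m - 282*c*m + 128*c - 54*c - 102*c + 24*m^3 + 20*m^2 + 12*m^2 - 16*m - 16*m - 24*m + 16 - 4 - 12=48*c^3 + c^2*(-6*m - 218) + c*(-192*m^2 - 420*m - 28) + 24*m^3 + 32*m^2 - 56*m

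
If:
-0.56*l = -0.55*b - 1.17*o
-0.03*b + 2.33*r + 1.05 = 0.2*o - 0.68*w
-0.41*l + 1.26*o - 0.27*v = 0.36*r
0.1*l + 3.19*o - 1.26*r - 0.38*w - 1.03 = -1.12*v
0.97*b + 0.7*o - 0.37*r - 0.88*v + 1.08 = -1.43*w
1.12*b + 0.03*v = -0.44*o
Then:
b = -0.01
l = -0.01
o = 0.00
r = -0.28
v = 0.40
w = -0.58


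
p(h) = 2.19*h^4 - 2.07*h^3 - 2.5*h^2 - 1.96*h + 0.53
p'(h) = 8.76*h^3 - 6.21*h^2 - 5.0*h - 1.96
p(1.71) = -1.76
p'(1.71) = 15.13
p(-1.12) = 5.94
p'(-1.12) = -16.46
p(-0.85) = 2.80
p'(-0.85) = -7.58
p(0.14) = 0.20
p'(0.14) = -2.76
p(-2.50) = 107.70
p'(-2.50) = -165.15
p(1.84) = 0.67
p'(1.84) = 22.39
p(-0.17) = 0.80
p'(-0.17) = -1.33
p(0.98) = -3.72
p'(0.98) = -4.58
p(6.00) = 2289.89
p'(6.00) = 1636.64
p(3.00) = 93.65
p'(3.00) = 163.67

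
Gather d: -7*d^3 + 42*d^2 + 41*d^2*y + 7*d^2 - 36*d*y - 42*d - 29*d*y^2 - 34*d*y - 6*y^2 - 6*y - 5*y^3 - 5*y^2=-7*d^3 + d^2*(41*y + 49) + d*(-29*y^2 - 70*y - 42) - 5*y^3 - 11*y^2 - 6*y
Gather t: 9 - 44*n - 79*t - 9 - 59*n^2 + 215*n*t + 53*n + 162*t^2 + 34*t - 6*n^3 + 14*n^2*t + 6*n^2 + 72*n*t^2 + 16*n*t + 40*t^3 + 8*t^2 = -6*n^3 - 53*n^2 + 9*n + 40*t^3 + t^2*(72*n + 170) + t*(14*n^2 + 231*n - 45)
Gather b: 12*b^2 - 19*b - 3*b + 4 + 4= 12*b^2 - 22*b + 8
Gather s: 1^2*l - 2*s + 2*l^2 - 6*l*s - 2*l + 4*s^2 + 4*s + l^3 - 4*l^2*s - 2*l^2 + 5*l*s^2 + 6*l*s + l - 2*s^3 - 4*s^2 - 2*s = l^3 - 4*l^2*s + 5*l*s^2 - 2*s^3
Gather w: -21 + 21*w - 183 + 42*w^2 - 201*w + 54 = 42*w^2 - 180*w - 150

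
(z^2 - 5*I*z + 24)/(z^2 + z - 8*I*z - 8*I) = (z + 3*I)/(z + 1)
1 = 1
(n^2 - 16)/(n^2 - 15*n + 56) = (n^2 - 16)/(n^2 - 15*n + 56)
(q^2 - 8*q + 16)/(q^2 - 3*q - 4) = (q - 4)/(q + 1)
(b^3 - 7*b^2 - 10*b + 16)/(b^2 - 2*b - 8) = (b^2 - 9*b + 8)/(b - 4)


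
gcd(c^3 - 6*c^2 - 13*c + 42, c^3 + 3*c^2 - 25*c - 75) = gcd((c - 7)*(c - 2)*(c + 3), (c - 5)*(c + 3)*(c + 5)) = c + 3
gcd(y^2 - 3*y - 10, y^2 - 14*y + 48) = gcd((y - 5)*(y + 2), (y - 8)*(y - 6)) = 1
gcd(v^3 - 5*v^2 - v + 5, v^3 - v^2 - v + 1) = v^2 - 1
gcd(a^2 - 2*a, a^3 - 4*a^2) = a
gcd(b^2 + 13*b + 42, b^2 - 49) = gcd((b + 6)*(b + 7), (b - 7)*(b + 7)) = b + 7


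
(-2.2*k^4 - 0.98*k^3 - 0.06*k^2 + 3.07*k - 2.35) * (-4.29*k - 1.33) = 9.438*k^5 + 7.1302*k^4 + 1.5608*k^3 - 13.0905*k^2 + 5.9984*k + 3.1255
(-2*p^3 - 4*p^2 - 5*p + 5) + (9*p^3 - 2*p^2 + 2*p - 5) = 7*p^3 - 6*p^2 - 3*p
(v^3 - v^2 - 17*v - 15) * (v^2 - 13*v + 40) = v^5 - 14*v^4 + 36*v^3 + 166*v^2 - 485*v - 600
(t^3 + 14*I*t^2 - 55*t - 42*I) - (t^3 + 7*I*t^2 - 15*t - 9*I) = 7*I*t^2 - 40*t - 33*I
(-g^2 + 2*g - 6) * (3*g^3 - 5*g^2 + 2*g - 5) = -3*g^5 + 11*g^4 - 30*g^3 + 39*g^2 - 22*g + 30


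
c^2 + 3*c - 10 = (c - 2)*(c + 5)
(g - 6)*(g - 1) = g^2 - 7*g + 6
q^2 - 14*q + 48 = (q - 8)*(q - 6)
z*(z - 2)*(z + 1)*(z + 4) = z^4 + 3*z^3 - 6*z^2 - 8*z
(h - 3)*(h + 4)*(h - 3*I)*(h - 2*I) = h^4 + h^3 - 5*I*h^3 - 18*h^2 - 5*I*h^2 - 6*h + 60*I*h + 72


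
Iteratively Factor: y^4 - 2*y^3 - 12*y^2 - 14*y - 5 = (y - 5)*(y^3 + 3*y^2 + 3*y + 1) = (y - 5)*(y + 1)*(y^2 + 2*y + 1) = (y - 5)*(y + 1)^2*(y + 1)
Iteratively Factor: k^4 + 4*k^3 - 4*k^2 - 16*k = (k + 4)*(k^3 - 4*k) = (k - 2)*(k + 4)*(k^2 + 2*k) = (k - 2)*(k + 2)*(k + 4)*(k)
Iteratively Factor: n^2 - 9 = (n + 3)*(n - 3)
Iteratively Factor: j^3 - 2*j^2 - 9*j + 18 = (j + 3)*(j^2 - 5*j + 6) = (j - 2)*(j + 3)*(j - 3)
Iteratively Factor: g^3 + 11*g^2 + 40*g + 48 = (g + 4)*(g^2 + 7*g + 12) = (g + 4)^2*(g + 3)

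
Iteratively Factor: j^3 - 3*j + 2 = (j - 1)*(j^2 + j - 2) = (j - 1)^2*(j + 2)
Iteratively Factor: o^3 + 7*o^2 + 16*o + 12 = (o + 2)*(o^2 + 5*o + 6) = (o + 2)*(o + 3)*(o + 2)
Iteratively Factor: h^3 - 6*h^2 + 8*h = (h - 2)*(h^2 - 4*h) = (h - 4)*(h - 2)*(h)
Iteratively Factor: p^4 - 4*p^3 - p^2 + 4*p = (p - 1)*(p^3 - 3*p^2 - 4*p) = (p - 4)*(p - 1)*(p^2 + p) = (p - 4)*(p - 1)*(p + 1)*(p)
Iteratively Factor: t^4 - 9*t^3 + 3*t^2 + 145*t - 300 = (t + 4)*(t^3 - 13*t^2 + 55*t - 75) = (t - 5)*(t + 4)*(t^2 - 8*t + 15) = (t - 5)^2*(t + 4)*(t - 3)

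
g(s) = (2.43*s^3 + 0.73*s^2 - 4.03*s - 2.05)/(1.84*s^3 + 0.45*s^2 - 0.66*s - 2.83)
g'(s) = (-5.52*s^2 - 0.9*s + 0.66)*(2.43*s^3 + 0.73*s^2 - 4.03*s - 2.05)/(1.84*s^3 + 0.45*s^2 - 0.66*s - 2.83)^2 + (7.29*s^2 + 1.46*s - 4.03)/(1.84*s^3 + 0.45*s^2 - 0.66*s - 2.83) = (-0.2497*s^4 + 11.6228*s^3 - 7.983*s^2 - 2.2868*s + 10.0519)/(3.3856*s^6 + 1.656*s^5 - 2.2263*s^4 - 11.0084*s^3 - 2.1114*s^2 + 3.7356*s + 8.0089)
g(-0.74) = -0.12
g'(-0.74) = 0.32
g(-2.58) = 0.96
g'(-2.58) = -0.28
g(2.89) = 1.18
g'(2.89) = 0.11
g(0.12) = 0.87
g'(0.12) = 1.15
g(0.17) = 0.93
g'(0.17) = 1.11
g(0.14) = 0.89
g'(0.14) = 1.14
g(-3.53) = 1.13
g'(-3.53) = -0.11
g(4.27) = 1.26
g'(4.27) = 0.03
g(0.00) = 0.72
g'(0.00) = 1.26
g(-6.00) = 1.25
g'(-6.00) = -0.02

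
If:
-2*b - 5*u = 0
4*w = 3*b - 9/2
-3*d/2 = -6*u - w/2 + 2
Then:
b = 4*w/3 + 3/2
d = -9*w/5 - 56/15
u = -8*w/15 - 3/5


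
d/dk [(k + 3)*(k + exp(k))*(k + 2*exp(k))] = (k + 3)*(k + exp(k))*(2*exp(k) + 1) + (k + 3)*(k + 2*exp(k))*(exp(k) + 1) + (k + exp(k))*(k + 2*exp(k))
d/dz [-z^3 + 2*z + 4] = 2 - 3*z^2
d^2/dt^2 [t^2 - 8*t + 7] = 2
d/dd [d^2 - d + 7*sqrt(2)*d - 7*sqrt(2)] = 2*d - 1 + 7*sqrt(2)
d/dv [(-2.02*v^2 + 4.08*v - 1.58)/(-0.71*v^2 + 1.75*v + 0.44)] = (-0.638199999999999*v^2 - 4.0212*v + 4.5602)/(0.5041*v^4 - 2.485*v^3 + 2.4377*v^2 + 1.54*v + 0.1936)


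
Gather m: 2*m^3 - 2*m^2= 2*m^3 - 2*m^2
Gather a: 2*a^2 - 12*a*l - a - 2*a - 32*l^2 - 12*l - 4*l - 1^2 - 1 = 2*a^2 + a*(-12*l - 3) - 32*l^2 - 16*l - 2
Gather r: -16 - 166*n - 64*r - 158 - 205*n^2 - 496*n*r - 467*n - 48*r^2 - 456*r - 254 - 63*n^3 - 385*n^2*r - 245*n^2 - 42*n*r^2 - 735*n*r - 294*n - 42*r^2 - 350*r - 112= -63*n^3 - 450*n^2 - 927*n + r^2*(-42*n - 90) + r*(-385*n^2 - 1231*n - 870) - 540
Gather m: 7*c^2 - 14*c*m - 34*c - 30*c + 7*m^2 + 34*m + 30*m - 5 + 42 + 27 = 7*c^2 - 64*c + 7*m^2 + m*(64 - 14*c) + 64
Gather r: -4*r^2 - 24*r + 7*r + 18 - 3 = -4*r^2 - 17*r + 15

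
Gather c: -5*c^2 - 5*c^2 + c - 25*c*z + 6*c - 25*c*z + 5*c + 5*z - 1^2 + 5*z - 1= -10*c^2 + c*(12 - 50*z) + 10*z - 2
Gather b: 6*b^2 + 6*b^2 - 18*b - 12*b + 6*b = 12*b^2 - 24*b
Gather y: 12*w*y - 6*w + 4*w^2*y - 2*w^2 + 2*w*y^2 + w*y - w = -2*w^2 + 2*w*y^2 - 7*w + y*(4*w^2 + 13*w)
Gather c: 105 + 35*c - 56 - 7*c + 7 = 28*c + 56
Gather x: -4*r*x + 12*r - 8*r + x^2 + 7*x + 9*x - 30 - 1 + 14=4*r + x^2 + x*(16 - 4*r) - 17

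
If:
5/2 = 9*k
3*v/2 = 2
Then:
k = 5/18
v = 4/3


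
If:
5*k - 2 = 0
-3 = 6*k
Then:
No Solution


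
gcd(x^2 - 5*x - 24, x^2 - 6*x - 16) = x - 8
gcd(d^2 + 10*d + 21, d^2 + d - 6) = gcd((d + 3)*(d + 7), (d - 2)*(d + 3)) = d + 3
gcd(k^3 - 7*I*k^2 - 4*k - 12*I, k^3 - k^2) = 1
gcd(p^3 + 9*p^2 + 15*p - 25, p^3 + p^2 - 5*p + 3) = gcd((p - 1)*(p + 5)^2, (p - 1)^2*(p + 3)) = p - 1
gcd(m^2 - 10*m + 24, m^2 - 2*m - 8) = m - 4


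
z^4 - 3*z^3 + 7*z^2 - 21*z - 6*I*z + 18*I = (z - 3)*(z - 2*I)*(z - I)*(z + 3*I)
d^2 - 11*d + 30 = (d - 6)*(d - 5)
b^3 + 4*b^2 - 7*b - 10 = (b - 2)*(b + 1)*(b + 5)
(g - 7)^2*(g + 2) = g^3 - 12*g^2 + 21*g + 98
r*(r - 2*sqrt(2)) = r^2 - 2*sqrt(2)*r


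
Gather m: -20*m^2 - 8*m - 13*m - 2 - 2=-20*m^2 - 21*m - 4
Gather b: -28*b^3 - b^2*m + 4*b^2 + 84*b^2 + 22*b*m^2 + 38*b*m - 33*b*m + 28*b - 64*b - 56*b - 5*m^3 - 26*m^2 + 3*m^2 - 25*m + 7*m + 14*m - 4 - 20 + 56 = -28*b^3 + b^2*(88 - m) + b*(22*m^2 + 5*m - 92) - 5*m^3 - 23*m^2 - 4*m + 32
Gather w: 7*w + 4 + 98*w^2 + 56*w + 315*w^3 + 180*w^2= 315*w^3 + 278*w^2 + 63*w + 4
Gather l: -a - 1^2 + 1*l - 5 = -a + l - 6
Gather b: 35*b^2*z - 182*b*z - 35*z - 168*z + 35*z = 35*b^2*z - 182*b*z - 168*z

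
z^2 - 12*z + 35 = (z - 7)*(z - 5)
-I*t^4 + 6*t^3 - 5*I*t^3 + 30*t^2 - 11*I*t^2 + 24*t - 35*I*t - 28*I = (t + 4)*(t - I)*(t + 7*I)*(-I*t - I)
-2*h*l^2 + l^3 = l^2*(-2*h + l)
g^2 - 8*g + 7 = (g - 7)*(g - 1)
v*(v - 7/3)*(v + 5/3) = v^3 - 2*v^2/3 - 35*v/9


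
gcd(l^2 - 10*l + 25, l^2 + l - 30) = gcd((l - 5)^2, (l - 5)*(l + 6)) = l - 5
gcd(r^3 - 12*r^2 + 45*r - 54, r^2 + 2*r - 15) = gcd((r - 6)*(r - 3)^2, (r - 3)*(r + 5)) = r - 3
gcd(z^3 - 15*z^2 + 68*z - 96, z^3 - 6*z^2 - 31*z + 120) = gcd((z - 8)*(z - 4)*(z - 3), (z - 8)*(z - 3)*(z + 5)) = z^2 - 11*z + 24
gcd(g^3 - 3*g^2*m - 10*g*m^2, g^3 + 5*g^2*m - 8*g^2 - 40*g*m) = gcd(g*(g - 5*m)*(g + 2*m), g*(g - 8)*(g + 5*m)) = g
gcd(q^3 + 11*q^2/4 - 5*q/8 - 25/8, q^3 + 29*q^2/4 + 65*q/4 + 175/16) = q^2 + 15*q/4 + 25/8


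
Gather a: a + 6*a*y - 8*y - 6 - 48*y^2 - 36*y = a*(6*y + 1) - 48*y^2 - 44*y - 6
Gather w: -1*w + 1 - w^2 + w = 1 - w^2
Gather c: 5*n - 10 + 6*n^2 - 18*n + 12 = 6*n^2 - 13*n + 2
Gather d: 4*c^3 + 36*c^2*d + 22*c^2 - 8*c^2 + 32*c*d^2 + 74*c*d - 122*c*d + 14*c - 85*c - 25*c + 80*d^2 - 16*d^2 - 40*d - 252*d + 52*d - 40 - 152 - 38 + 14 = 4*c^3 + 14*c^2 - 96*c + d^2*(32*c + 64) + d*(36*c^2 - 48*c - 240) - 216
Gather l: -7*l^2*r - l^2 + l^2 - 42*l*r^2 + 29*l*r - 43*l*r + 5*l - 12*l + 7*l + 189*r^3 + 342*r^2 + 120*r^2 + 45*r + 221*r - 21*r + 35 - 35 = -7*l^2*r + l*(-42*r^2 - 14*r) + 189*r^3 + 462*r^2 + 245*r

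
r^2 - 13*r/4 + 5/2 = (r - 2)*(r - 5/4)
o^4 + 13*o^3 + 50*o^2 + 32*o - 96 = (o - 1)*(o + 4)^2*(o + 6)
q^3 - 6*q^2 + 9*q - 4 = (q - 4)*(q - 1)^2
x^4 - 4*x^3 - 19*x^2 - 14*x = x*(x - 7)*(x + 1)*(x + 2)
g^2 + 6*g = g*(g + 6)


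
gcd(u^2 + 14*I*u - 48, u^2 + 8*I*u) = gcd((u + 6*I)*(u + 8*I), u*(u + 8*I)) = u + 8*I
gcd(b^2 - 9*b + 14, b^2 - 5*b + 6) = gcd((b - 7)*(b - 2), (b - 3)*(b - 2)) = b - 2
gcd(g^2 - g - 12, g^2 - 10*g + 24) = g - 4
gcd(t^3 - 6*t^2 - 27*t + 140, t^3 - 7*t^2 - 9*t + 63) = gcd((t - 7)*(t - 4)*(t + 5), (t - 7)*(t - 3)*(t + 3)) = t - 7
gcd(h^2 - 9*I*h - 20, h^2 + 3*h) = 1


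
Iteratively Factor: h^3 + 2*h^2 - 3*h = (h)*(h^2 + 2*h - 3) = h*(h - 1)*(h + 3)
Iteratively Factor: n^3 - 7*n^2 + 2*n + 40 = (n - 5)*(n^2 - 2*n - 8) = (n - 5)*(n - 4)*(n + 2)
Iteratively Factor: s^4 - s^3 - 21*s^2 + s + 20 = (s + 4)*(s^3 - 5*s^2 - s + 5) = (s - 1)*(s + 4)*(s^2 - 4*s - 5) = (s - 5)*(s - 1)*(s + 4)*(s + 1)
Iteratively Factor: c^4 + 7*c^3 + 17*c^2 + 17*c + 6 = (c + 1)*(c^3 + 6*c^2 + 11*c + 6) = (c + 1)*(c + 2)*(c^2 + 4*c + 3) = (c + 1)^2*(c + 2)*(c + 3)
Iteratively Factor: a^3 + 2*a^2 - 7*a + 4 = (a + 4)*(a^2 - 2*a + 1) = (a - 1)*(a + 4)*(a - 1)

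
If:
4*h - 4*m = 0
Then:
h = m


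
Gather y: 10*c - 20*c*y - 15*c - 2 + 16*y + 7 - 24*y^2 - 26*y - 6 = -5*c - 24*y^2 + y*(-20*c - 10) - 1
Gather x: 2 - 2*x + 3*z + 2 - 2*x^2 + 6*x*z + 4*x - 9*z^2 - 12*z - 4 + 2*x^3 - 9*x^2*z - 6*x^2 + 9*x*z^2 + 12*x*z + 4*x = 2*x^3 + x^2*(-9*z - 8) + x*(9*z^2 + 18*z + 6) - 9*z^2 - 9*z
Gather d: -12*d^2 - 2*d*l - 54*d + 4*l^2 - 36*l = -12*d^2 + d*(-2*l - 54) + 4*l^2 - 36*l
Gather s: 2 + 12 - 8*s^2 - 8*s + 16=-8*s^2 - 8*s + 30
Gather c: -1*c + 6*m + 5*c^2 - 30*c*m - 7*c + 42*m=5*c^2 + c*(-30*m - 8) + 48*m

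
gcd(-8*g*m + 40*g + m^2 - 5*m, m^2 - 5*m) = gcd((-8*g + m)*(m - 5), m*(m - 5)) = m - 5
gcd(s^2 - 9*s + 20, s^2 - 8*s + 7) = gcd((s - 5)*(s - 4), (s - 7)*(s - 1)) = 1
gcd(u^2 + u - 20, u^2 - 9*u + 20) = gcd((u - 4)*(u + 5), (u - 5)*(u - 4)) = u - 4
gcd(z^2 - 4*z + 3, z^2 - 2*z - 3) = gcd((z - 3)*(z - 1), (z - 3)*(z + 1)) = z - 3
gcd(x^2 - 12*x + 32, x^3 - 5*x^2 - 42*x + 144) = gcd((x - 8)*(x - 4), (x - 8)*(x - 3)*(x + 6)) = x - 8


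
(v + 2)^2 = v^2 + 4*v + 4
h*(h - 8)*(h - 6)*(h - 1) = h^4 - 15*h^3 + 62*h^2 - 48*h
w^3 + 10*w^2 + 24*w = w*(w + 4)*(w + 6)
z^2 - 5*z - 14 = (z - 7)*(z + 2)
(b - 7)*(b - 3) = b^2 - 10*b + 21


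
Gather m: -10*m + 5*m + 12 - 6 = 6 - 5*m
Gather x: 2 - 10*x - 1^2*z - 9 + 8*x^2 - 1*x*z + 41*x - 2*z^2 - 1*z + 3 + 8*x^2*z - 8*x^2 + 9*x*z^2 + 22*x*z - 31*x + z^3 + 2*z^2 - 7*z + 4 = 8*x^2*z + x*(9*z^2 + 21*z) + z^3 - 9*z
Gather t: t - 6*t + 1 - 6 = -5*t - 5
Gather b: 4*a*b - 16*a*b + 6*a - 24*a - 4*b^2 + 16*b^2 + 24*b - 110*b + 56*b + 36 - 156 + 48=-18*a + 12*b^2 + b*(-12*a - 30) - 72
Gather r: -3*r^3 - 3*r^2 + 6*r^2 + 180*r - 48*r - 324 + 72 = -3*r^3 + 3*r^2 + 132*r - 252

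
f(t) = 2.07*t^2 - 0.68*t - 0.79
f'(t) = 4.14*t - 0.68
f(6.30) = 77.08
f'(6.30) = 25.40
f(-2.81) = 17.47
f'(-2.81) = -12.31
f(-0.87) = 1.37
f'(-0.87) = -4.28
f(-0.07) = -0.73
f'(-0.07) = -0.97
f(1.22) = 1.46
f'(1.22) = 4.37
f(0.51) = -0.60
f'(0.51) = 1.43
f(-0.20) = -0.57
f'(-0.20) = -1.51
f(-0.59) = 0.33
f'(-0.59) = -3.12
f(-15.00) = 475.16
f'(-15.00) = -62.78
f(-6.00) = 77.81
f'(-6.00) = -25.52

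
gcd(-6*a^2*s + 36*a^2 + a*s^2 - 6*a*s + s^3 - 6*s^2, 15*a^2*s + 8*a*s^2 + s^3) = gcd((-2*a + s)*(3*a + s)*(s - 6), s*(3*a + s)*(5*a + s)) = 3*a + s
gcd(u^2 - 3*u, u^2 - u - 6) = u - 3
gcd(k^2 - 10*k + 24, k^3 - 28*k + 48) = k - 4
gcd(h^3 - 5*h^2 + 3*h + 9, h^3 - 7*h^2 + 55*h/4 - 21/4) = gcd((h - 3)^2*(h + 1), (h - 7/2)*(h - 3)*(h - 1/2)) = h - 3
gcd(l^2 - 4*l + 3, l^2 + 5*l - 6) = l - 1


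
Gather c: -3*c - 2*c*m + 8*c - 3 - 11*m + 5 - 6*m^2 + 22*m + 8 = c*(5 - 2*m) - 6*m^2 + 11*m + 10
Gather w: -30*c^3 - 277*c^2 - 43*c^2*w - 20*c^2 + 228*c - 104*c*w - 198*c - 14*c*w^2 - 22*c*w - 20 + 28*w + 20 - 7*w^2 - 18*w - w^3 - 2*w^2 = -30*c^3 - 297*c^2 + 30*c - w^3 + w^2*(-14*c - 9) + w*(-43*c^2 - 126*c + 10)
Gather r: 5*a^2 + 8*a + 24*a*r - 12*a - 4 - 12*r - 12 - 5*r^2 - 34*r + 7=5*a^2 - 4*a - 5*r^2 + r*(24*a - 46) - 9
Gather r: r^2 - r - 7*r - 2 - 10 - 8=r^2 - 8*r - 20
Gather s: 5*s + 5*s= 10*s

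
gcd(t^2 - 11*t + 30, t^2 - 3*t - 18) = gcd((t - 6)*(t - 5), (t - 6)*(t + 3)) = t - 6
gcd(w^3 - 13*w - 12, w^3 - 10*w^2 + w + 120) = w + 3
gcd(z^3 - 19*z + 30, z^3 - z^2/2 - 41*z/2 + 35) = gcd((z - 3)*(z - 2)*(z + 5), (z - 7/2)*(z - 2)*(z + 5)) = z^2 + 3*z - 10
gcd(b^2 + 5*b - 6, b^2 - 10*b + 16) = 1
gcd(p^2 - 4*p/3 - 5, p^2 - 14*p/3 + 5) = p - 3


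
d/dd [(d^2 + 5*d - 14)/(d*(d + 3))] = 2*(-d^2 + 14*d + 21)/(d^2*(d^2 + 6*d + 9))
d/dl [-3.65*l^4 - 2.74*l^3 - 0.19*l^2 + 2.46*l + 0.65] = -14.6*l^3 - 8.22*l^2 - 0.38*l + 2.46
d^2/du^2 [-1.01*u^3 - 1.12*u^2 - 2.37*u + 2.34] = -6.06*u - 2.24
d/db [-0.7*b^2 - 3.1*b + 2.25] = -1.4*b - 3.1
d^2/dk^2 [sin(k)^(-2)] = 2*(cos(2*k) + 2)/sin(k)^4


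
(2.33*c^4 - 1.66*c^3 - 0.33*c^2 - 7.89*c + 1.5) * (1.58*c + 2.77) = 3.6814*c^5 + 3.8313*c^4 - 5.1196*c^3 - 13.3803*c^2 - 19.4853*c + 4.155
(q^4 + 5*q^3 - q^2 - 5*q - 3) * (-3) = -3*q^4 - 15*q^3 + 3*q^2 + 15*q + 9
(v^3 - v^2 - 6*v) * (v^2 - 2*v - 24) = v^5 - 3*v^4 - 28*v^3 + 36*v^2 + 144*v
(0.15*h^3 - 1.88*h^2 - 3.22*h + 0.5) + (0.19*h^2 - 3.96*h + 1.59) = 0.15*h^3 - 1.69*h^2 - 7.18*h + 2.09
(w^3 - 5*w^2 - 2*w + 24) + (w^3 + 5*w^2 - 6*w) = 2*w^3 - 8*w + 24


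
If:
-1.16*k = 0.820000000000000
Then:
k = -0.71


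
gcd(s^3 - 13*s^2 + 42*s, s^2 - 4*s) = s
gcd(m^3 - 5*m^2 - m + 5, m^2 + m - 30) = m - 5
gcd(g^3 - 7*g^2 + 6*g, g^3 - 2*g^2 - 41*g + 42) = g - 1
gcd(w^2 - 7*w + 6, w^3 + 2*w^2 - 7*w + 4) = w - 1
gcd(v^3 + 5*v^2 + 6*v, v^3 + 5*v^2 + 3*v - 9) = v + 3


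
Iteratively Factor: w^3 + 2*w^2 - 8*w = (w)*(w^2 + 2*w - 8) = w*(w - 2)*(w + 4)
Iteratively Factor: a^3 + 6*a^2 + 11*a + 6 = (a + 1)*(a^2 + 5*a + 6) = (a + 1)*(a + 2)*(a + 3)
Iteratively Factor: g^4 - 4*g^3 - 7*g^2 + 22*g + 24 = (g + 1)*(g^3 - 5*g^2 - 2*g + 24) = (g - 3)*(g + 1)*(g^2 - 2*g - 8) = (g - 4)*(g - 3)*(g + 1)*(g + 2)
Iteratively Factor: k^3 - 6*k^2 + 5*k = (k)*(k^2 - 6*k + 5) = k*(k - 1)*(k - 5)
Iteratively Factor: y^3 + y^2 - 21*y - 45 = (y + 3)*(y^2 - 2*y - 15) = (y + 3)^2*(y - 5)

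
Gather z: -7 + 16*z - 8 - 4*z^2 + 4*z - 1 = -4*z^2 + 20*z - 16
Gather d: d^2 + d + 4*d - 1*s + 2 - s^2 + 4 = d^2 + 5*d - s^2 - s + 6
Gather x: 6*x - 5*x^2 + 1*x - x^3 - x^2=-x^3 - 6*x^2 + 7*x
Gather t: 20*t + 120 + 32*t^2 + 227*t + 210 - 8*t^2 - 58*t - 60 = 24*t^2 + 189*t + 270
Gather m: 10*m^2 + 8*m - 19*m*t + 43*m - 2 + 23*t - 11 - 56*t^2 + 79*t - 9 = 10*m^2 + m*(51 - 19*t) - 56*t^2 + 102*t - 22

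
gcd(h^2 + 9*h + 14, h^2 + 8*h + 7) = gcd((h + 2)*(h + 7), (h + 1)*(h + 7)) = h + 7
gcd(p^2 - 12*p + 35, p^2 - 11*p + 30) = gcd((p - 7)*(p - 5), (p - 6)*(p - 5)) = p - 5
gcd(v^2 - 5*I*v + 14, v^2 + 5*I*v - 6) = v + 2*I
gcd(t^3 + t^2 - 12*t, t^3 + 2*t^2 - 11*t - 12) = t^2 + t - 12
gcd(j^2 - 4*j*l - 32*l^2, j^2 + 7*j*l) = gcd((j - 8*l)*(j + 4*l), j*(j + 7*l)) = 1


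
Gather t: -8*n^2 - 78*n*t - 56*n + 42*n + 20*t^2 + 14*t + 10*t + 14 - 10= -8*n^2 - 14*n + 20*t^2 + t*(24 - 78*n) + 4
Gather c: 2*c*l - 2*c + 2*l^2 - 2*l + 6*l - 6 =c*(2*l - 2) + 2*l^2 + 4*l - 6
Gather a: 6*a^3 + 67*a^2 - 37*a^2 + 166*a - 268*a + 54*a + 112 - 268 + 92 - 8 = 6*a^3 + 30*a^2 - 48*a - 72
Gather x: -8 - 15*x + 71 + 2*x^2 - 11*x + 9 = 2*x^2 - 26*x + 72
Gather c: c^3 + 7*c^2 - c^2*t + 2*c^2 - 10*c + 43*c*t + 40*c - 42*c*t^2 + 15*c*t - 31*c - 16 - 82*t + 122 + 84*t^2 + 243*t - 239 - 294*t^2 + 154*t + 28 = c^3 + c^2*(9 - t) + c*(-42*t^2 + 58*t - 1) - 210*t^2 + 315*t - 105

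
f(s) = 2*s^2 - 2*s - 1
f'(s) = 4*s - 2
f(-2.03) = 11.30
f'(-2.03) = -10.12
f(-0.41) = 0.16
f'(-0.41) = -3.64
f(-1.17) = 4.08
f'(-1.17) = -6.68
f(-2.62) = 17.97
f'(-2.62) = -12.48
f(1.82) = 1.98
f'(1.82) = 5.28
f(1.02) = -0.96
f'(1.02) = 2.08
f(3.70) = 18.98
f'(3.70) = 12.80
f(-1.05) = 3.30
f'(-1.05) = -6.20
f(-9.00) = 179.00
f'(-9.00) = -38.00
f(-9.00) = 179.00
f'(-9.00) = -38.00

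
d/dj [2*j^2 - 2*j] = 4*j - 2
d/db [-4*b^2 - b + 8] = -8*b - 1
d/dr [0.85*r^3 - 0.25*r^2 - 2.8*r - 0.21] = 2.55*r^2 - 0.5*r - 2.8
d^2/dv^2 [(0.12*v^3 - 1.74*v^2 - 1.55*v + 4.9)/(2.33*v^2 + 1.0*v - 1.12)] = (8.88178419700125e-16*v^5 - 7.85488599999998*v^3 + 131.559036*v^2 + 45.135888*v + 27.536768)/(12.649337*v^6 + 16.2867*v^5 - 11.251104*v^4 - 14.6576*v^3 + 5.408256*v^2 + 3.7632*v - 1.404928)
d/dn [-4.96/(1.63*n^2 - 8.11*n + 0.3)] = (16.1696*n - 40.2256)/(1.63*n^2 - 8.11*n + 0.3)^2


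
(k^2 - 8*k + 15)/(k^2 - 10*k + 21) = (k - 5)/(k - 7)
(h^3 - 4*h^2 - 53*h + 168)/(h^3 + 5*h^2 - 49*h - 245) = (h^2 - 11*h + 24)/(h^2 - 2*h - 35)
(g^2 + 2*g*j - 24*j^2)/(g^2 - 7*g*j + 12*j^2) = (g + 6*j)/(g - 3*j)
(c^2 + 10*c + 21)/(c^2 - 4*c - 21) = (c + 7)/(c - 7)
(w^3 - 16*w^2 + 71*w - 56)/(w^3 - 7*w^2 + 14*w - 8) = (w^2 - 15*w + 56)/(w^2 - 6*w + 8)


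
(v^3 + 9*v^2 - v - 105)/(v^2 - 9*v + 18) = (v^2 + 12*v + 35)/(v - 6)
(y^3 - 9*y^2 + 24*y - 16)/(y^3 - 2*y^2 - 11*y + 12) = (y - 4)/(y + 3)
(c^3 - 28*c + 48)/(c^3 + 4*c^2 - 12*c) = (c - 4)/c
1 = 1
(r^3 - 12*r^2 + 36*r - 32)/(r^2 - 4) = (r^2 - 10*r + 16)/(r + 2)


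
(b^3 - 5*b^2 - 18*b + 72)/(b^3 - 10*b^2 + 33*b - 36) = (b^2 - 2*b - 24)/(b^2 - 7*b + 12)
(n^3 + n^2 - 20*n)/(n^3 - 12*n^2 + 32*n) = (n + 5)/(n - 8)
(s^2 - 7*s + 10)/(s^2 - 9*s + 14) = (s - 5)/(s - 7)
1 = 1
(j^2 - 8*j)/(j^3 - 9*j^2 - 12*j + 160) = j/(j^2 - j - 20)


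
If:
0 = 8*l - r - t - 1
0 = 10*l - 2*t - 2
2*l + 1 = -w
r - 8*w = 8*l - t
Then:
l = -7/16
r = -21/16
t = -51/16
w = -1/8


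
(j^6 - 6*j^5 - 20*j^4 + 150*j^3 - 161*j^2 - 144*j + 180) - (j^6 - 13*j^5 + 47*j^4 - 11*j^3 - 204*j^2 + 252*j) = 7*j^5 - 67*j^4 + 161*j^3 + 43*j^2 - 396*j + 180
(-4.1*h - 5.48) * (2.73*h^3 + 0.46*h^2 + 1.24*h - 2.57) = -11.193*h^4 - 16.8464*h^3 - 7.6048*h^2 + 3.7418*h + 14.0836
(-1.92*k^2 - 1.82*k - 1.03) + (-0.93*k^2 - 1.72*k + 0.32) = -2.85*k^2 - 3.54*k - 0.71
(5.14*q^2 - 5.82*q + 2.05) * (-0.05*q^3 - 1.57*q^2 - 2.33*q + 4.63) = -0.257*q^5 - 7.7788*q^4 - 2.9413*q^3 + 34.1403*q^2 - 31.7231*q + 9.4915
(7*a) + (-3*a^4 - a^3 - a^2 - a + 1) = -3*a^4 - a^3 - a^2 + 6*a + 1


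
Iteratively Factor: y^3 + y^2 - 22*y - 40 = (y + 4)*(y^2 - 3*y - 10) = (y + 2)*(y + 4)*(y - 5)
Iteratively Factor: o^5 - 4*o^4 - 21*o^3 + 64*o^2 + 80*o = (o + 1)*(o^4 - 5*o^3 - 16*o^2 + 80*o) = (o + 1)*(o + 4)*(o^3 - 9*o^2 + 20*o) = o*(o + 1)*(o + 4)*(o^2 - 9*o + 20) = o*(o - 5)*(o + 1)*(o + 4)*(o - 4)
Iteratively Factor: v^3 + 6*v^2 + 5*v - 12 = (v - 1)*(v^2 + 7*v + 12) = (v - 1)*(v + 3)*(v + 4)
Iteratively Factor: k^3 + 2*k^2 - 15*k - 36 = (k - 4)*(k^2 + 6*k + 9) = (k - 4)*(k + 3)*(k + 3)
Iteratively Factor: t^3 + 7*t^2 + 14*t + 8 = (t + 4)*(t^2 + 3*t + 2) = (t + 1)*(t + 4)*(t + 2)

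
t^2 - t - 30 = (t - 6)*(t + 5)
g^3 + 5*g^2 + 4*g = g*(g + 1)*(g + 4)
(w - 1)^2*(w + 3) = w^3 + w^2 - 5*w + 3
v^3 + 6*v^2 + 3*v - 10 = (v - 1)*(v + 2)*(v + 5)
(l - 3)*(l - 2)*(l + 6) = l^3 + l^2 - 24*l + 36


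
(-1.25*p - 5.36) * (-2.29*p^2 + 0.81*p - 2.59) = 2.8625*p^3 + 11.2619*p^2 - 1.1041*p + 13.8824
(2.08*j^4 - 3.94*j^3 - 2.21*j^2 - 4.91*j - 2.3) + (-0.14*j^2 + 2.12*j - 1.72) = 2.08*j^4 - 3.94*j^3 - 2.35*j^2 - 2.79*j - 4.02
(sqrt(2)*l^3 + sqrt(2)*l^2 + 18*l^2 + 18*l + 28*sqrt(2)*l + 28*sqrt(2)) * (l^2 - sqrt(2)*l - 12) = sqrt(2)*l^5 + sqrt(2)*l^4 + 16*l^4 - 2*sqrt(2)*l^3 + 16*l^3 - 272*l^2 - 2*sqrt(2)*l^2 - 336*sqrt(2)*l - 272*l - 336*sqrt(2)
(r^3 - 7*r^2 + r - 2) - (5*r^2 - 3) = r^3 - 12*r^2 + r + 1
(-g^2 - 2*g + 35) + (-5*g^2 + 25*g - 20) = -6*g^2 + 23*g + 15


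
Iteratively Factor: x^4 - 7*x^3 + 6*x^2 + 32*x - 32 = (x - 4)*(x^3 - 3*x^2 - 6*x + 8) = (x - 4)^2*(x^2 + x - 2) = (x - 4)^2*(x + 2)*(x - 1)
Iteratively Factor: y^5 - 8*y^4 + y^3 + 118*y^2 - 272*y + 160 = (y - 4)*(y^4 - 4*y^3 - 15*y^2 + 58*y - 40) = (y - 4)*(y - 2)*(y^3 - 2*y^2 - 19*y + 20) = (y - 5)*(y - 4)*(y - 2)*(y^2 + 3*y - 4) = (y - 5)*(y - 4)*(y - 2)*(y - 1)*(y + 4)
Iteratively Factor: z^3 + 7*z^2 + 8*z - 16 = (z + 4)*(z^2 + 3*z - 4) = (z + 4)^2*(z - 1)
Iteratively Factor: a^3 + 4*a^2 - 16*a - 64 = (a + 4)*(a^2 - 16) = (a - 4)*(a + 4)*(a + 4)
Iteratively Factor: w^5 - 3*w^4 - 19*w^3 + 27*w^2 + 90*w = (w)*(w^4 - 3*w^3 - 19*w^2 + 27*w + 90) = w*(w - 3)*(w^3 - 19*w - 30) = w*(w - 3)*(w + 3)*(w^2 - 3*w - 10) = w*(w - 3)*(w + 2)*(w + 3)*(w - 5)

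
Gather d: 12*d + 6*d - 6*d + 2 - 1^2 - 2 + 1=12*d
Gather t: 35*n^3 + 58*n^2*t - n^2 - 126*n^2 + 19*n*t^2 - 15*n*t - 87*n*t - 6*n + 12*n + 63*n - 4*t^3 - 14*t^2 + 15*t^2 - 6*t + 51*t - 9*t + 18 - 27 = 35*n^3 - 127*n^2 + 69*n - 4*t^3 + t^2*(19*n + 1) + t*(58*n^2 - 102*n + 36) - 9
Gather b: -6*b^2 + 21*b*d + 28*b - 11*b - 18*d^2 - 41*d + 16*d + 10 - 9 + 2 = -6*b^2 + b*(21*d + 17) - 18*d^2 - 25*d + 3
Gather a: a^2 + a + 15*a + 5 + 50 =a^2 + 16*a + 55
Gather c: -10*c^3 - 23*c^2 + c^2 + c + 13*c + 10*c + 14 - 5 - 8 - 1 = -10*c^3 - 22*c^2 + 24*c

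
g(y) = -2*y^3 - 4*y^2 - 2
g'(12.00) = -960.00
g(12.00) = -4034.00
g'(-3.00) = -30.00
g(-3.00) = 16.00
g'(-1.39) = -0.47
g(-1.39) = -4.36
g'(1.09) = -15.85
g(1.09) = -9.34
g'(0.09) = -0.77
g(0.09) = -2.03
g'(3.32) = -92.69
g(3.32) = -119.28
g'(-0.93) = 2.25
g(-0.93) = -3.85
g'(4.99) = -189.32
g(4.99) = -350.10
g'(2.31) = -50.50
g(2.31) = -48.00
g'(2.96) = -76.25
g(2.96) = -88.92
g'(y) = -6*y^2 - 8*y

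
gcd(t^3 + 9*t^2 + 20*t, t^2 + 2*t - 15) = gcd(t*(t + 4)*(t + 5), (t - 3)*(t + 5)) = t + 5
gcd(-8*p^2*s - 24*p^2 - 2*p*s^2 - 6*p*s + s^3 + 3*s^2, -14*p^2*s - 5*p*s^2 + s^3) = 2*p + s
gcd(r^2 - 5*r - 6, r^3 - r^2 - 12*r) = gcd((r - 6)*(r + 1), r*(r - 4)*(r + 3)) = 1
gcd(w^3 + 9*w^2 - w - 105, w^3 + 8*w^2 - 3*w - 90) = w^2 + 2*w - 15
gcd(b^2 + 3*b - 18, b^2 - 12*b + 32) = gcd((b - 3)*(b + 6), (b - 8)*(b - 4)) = 1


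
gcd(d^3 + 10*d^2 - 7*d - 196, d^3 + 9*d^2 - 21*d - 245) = d^2 + 14*d + 49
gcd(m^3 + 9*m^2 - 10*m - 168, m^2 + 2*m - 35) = m + 7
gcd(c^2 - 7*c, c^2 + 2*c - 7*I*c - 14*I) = 1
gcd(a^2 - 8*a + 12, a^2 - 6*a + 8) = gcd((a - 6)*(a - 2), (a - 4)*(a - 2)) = a - 2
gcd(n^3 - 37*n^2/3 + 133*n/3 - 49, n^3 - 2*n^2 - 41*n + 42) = n - 7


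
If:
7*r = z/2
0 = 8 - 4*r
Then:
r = 2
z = 28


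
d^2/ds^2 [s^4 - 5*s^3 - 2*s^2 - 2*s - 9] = 12*s^2 - 30*s - 4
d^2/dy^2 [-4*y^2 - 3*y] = -8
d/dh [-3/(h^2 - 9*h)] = 3*(2*h - 9)/(h^2*(h - 9)^2)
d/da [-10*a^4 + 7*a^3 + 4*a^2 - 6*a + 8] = -40*a^3 + 21*a^2 + 8*a - 6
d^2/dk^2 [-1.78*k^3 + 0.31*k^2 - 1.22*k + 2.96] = 0.62 - 10.68*k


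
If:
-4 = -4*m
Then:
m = 1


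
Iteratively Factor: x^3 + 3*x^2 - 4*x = (x + 4)*(x^2 - x) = (x - 1)*(x + 4)*(x)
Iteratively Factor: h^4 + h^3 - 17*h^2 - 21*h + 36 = (h - 1)*(h^3 + 2*h^2 - 15*h - 36) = (h - 1)*(h + 3)*(h^2 - h - 12) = (h - 4)*(h - 1)*(h + 3)*(h + 3)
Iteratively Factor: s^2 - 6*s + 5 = (s - 1)*(s - 5)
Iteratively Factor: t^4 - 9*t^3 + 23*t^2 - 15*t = (t - 1)*(t^3 - 8*t^2 + 15*t) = t*(t - 1)*(t^2 - 8*t + 15) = t*(t - 3)*(t - 1)*(t - 5)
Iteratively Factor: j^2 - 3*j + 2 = (j - 2)*(j - 1)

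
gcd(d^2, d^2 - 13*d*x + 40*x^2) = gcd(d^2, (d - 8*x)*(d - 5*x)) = 1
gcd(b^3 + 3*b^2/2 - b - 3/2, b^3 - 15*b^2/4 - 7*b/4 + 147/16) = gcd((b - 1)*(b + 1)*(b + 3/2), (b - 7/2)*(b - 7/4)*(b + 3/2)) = b + 3/2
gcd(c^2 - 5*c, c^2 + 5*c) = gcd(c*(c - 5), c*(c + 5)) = c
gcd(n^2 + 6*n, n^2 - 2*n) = n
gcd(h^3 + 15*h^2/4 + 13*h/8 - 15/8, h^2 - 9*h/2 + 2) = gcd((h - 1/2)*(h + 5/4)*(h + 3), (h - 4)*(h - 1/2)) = h - 1/2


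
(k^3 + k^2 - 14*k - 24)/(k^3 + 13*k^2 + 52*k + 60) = (k^2 - k - 12)/(k^2 + 11*k + 30)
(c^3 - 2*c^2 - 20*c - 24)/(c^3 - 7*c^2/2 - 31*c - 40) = 2*(c^2 - 4*c - 12)/(2*c^2 - 11*c - 40)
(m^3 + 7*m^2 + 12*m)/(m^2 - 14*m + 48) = m*(m^2 + 7*m + 12)/(m^2 - 14*m + 48)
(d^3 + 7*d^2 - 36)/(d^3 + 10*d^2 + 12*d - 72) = (d + 3)/(d + 6)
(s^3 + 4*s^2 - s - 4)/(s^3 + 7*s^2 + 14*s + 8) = (s - 1)/(s + 2)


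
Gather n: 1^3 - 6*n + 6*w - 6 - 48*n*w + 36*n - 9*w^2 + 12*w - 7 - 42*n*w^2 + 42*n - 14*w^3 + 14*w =n*(-42*w^2 - 48*w + 72) - 14*w^3 - 9*w^2 + 32*w - 12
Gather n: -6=-6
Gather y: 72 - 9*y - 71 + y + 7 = 8 - 8*y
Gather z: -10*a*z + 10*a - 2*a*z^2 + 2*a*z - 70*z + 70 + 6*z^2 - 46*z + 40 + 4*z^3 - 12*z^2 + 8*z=10*a + 4*z^3 + z^2*(-2*a - 6) + z*(-8*a - 108) + 110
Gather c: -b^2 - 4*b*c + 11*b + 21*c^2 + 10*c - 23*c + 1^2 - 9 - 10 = -b^2 + 11*b + 21*c^2 + c*(-4*b - 13) - 18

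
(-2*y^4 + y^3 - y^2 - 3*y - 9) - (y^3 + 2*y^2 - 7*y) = -2*y^4 - 3*y^2 + 4*y - 9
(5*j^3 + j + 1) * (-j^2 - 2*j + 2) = -5*j^5 - 10*j^4 + 9*j^3 - 3*j^2 + 2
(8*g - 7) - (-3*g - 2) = 11*g - 5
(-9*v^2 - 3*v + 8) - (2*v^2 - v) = -11*v^2 - 2*v + 8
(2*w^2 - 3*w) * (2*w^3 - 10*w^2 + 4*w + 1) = 4*w^5 - 26*w^4 + 38*w^3 - 10*w^2 - 3*w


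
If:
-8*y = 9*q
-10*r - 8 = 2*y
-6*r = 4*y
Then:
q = -32/21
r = -8/7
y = 12/7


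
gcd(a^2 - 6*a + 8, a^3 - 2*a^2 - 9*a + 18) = a - 2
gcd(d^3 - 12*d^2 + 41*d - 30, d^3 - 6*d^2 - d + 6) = d^2 - 7*d + 6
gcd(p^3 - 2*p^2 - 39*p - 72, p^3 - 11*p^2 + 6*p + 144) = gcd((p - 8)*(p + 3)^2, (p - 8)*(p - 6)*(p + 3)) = p^2 - 5*p - 24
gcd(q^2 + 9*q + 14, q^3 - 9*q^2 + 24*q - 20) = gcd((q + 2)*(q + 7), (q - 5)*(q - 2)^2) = 1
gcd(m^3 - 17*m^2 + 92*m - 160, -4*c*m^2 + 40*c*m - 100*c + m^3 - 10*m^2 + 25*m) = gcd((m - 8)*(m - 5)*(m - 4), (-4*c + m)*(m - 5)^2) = m - 5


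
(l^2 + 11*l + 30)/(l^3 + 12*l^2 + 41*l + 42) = (l^2 + 11*l + 30)/(l^3 + 12*l^2 + 41*l + 42)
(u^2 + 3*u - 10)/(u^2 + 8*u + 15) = (u - 2)/(u + 3)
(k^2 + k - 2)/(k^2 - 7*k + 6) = (k + 2)/(k - 6)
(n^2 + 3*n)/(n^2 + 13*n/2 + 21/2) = 2*n/(2*n + 7)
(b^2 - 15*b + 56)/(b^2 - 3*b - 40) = (b - 7)/(b + 5)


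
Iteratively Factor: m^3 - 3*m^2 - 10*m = (m - 5)*(m^2 + 2*m) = m*(m - 5)*(m + 2)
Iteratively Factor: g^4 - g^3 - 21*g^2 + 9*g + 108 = (g - 4)*(g^3 + 3*g^2 - 9*g - 27) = (g - 4)*(g + 3)*(g^2 - 9) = (g - 4)*(g - 3)*(g + 3)*(g + 3)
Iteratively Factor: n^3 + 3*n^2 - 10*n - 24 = (n + 2)*(n^2 + n - 12) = (n + 2)*(n + 4)*(n - 3)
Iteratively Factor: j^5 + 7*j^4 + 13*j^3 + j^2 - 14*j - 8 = (j + 1)*(j^4 + 6*j^3 + 7*j^2 - 6*j - 8) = (j + 1)*(j + 2)*(j^3 + 4*j^2 - j - 4) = (j - 1)*(j + 1)*(j + 2)*(j^2 + 5*j + 4) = (j - 1)*(j + 1)^2*(j + 2)*(j + 4)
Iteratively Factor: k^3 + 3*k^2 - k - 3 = (k - 1)*(k^2 + 4*k + 3) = (k - 1)*(k + 3)*(k + 1)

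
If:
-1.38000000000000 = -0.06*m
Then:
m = 23.00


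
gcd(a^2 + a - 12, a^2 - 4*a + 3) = a - 3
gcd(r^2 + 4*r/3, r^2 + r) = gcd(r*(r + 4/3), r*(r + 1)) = r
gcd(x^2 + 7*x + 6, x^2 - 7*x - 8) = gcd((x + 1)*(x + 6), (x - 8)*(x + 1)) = x + 1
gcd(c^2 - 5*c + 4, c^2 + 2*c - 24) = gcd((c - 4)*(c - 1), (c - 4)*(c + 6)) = c - 4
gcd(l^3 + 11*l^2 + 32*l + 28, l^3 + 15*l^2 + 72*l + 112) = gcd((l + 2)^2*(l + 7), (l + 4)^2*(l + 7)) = l + 7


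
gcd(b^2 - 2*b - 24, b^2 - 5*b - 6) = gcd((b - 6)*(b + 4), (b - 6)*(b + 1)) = b - 6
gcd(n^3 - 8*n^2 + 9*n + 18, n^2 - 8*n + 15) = n - 3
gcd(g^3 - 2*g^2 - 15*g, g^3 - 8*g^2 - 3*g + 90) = g^2 - 2*g - 15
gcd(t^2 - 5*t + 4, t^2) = 1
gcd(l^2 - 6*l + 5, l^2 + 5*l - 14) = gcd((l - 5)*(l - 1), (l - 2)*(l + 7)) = 1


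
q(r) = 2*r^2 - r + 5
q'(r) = 4*r - 1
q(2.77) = 17.58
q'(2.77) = 10.08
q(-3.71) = 36.24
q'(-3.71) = -15.84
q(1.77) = 9.50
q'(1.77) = 6.08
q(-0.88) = 7.43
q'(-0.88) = -4.52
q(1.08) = 6.25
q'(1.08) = 3.32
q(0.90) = 5.72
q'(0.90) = 2.60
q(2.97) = 19.67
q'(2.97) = 10.88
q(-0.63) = 6.42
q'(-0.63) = -3.52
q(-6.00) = 83.00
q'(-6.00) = -25.00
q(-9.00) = 176.00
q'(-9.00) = -37.00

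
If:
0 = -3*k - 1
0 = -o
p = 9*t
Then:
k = -1/3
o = 0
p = 9*t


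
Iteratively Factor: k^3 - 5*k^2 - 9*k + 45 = (k - 3)*(k^2 - 2*k - 15) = (k - 5)*(k - 3)*(k + 3)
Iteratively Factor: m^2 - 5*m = (m)*(m - 5)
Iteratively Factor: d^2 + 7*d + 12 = (d + 4)*(d + 3)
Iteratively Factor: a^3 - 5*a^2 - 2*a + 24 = (a + 2)*(a^2 - 7*a + 12) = (a - 3)*(a + 2)*(a - 4)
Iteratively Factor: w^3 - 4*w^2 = (w)*(w^2 - 4*w) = w^2*(w - 4)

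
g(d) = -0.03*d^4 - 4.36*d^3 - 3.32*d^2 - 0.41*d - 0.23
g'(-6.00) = -405.53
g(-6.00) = 785.59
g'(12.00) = -2170.97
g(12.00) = -8639.39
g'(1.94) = -63.40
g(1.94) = -45.78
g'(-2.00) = -38.49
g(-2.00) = 21.71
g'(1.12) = -24.42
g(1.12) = -11.03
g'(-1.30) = -13.62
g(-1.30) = 4.19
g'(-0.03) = -0.22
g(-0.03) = -0.22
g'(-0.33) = 0.36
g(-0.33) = -0.30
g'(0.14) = -1.60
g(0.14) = -0.36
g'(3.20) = -159.53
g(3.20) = -181.55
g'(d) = -0.12*d^3 - 13.08*d^2 - 6.64*d - 0.41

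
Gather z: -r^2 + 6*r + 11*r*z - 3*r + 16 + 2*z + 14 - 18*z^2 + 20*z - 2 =-r^2 + 3*r - 18*z^2 + z*(11*r + 22) + 28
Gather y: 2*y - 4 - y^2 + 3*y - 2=-y^2 + 5*y - 6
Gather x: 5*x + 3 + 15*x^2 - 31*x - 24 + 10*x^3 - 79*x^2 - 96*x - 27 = 10*x^3 - 64*x^2 - 122*x - 48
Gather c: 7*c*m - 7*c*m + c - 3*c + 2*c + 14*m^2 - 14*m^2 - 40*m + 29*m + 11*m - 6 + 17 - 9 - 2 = 0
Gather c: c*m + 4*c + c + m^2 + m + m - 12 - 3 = c*(m + 5) + m^2 + 2*m - 15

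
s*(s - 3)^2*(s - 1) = s^4 - 7*s^3 + 15*s^2 - 9*s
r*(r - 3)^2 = r^3 - 6*r^2 + 9*r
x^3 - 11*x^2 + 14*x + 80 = (x - 8)*(x - 5)*(x + 2)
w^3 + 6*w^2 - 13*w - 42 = (w - 3)*(w + 2)*(w + 7)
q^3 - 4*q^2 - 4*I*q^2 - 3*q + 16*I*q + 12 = (q - 4)*(q - 3*I)*(q - I)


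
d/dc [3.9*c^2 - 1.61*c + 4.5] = 7.8*c - 1.61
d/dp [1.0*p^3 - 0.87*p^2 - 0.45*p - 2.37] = 3.0*p^2 - 1.74*p - 0.45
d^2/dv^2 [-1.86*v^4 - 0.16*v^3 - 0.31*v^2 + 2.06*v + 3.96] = -22.32*v^2 - 0.96*v - 0.62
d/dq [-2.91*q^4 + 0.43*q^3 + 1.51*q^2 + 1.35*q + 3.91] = -11.64*q^3 + 1.29*q^2 + 3.02*q + 1.35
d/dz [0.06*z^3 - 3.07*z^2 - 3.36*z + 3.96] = 0.18*z^2 - 6.14*z - 3.36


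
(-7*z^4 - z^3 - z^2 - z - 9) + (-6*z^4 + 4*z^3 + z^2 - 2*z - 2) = -13*z^4 + 3*z^3 - 3*z - 11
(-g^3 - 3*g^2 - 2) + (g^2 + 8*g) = -g^3 - 2*g^2 + 8*g - 2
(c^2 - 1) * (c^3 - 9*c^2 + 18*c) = c^5 - 9*c^4 + 17*c^3 + 9*c^2 - 18*c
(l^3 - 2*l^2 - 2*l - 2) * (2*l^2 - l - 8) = 2*l^5 - 5*l^4 - 10*l^3 + 14*l^2 + 18*l + 16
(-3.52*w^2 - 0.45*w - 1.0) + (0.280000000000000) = -3.52*w^2 - 0.45*w - 0.72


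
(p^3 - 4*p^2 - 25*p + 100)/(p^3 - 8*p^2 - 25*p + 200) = (p - 4)/(p - 8)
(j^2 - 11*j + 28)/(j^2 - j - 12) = (j - 7)/(j + 3)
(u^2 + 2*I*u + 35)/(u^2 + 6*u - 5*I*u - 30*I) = (u + 7*I)/(u + 6)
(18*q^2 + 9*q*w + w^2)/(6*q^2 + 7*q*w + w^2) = (3*q + w)/(q + w)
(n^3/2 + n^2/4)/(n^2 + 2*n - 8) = n^2*(2*n + 1)/(4*(n^2 + 2*n - 8))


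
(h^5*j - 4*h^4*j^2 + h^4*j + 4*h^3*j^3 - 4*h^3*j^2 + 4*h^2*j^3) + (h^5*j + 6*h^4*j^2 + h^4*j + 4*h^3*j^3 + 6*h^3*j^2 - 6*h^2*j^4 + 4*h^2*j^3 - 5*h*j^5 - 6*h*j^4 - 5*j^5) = 2*h^5*j + 2*h^4*j^2 + 2*h^4*j + 8*h^3*j^3 + 2*h^3*j^2 - 6*h^2*j^4 + 8*h^2*j^3 - 5*h*j^5 - 6*h*j^4 - 5*j^5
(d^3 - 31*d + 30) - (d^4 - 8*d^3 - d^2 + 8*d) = -d^4 + 9*d^3 + d^2 - 39*d + 30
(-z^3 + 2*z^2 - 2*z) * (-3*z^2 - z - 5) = 3*z^5 - 5*z^4 + 9*z^3 - 8*z^2 + 10*z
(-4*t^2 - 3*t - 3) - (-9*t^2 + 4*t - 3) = 5*t^2 - 7*t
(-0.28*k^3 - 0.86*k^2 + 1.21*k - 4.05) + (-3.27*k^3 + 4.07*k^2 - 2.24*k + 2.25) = -3.55*k^3 + 3.21*k^2 - 1.03*k - 1.8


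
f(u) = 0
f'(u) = 0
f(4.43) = 0.00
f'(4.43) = 0.00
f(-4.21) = 0.00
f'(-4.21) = 0.00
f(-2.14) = 0.00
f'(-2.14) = 0.00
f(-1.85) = 0.00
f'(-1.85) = 0.00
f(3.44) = 0.00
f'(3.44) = 0.00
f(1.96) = 0.00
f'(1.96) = 0.00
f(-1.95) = 0.00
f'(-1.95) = 0.00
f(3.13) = 0.00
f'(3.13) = 0.00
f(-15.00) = 0.00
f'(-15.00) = 0.00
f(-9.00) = 0.00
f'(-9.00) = 0.00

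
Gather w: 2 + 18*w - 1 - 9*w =9*w + 1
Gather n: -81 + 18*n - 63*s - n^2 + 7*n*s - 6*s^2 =-n^2 + n*(7*s + 18) - 6*s^2 - 63*s - 81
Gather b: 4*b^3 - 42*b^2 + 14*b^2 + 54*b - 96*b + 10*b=4*b^3 - 28*b^2 - 32*b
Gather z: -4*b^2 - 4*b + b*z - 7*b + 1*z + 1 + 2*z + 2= -4*b^2 - 11*b + z*(b + 3) + 3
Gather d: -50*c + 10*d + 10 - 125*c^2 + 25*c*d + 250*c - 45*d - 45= -125*c^2 + 200*c + d*(25*c - 35) - 35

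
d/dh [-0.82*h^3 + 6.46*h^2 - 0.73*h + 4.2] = -2.46*h^2 + 12.92*h - 0.73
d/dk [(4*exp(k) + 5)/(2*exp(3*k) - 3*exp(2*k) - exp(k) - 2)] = ((4*exp(k) + 5)*(-6*exp(2*k) + 6*exp(k) + 1) + 8*exp(3*k) - 12*exp(2*k) - 4*exp(k) - 8)*exp(k)/(-2*exp(3*k) + 3*exp(2*k) + exp(k) + 2)^2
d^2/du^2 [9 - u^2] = -2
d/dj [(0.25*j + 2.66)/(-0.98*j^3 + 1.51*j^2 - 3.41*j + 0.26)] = (0.49*j^3 + 7.4429*j^2 - 8.0332*j + 9.1356)/(0.9604*j^6 - 2.9596*j^5 + 8.9637*j^4 - 10.8078*j^3 + 12.4133*j^2 - 1.7732*j + 0.0676)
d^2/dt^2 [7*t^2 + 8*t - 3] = 14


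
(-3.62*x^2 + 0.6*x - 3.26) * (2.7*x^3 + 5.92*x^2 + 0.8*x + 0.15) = -9.774*x^5 - 19.8104*x^4 - 8.146*x^3 - 19.3622*x^2 - 2.518*x - 0.489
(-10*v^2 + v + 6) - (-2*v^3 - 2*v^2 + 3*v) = 2*v^3 - 8*v^2 - 2*v + 6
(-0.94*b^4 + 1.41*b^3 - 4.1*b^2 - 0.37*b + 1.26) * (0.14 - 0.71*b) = 0.6674*b^5 - 1.1327*b^4 + 3.1084*b^3 - 0.3113*b^2 - 0.9464*b + 0.1764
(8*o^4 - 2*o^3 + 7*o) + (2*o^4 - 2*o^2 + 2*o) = 10*o^4 - 2*o^3 - 2*o^2 + 9*o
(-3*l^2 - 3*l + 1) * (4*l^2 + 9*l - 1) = -12*l^4 - 39*l^3 - 20*l^2 + 12*l - 1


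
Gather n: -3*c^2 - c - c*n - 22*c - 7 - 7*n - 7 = -3*c^2 - 23*c + n*(-c - 7) - 14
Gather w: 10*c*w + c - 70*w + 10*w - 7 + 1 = c + w*(10*c - 60) - 6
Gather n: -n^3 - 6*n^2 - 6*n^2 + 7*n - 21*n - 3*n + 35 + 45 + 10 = -n^3 - 12*n^2 - 17*n + 90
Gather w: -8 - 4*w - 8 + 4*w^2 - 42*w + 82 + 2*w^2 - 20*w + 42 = 6*w^2 - 66*w + 108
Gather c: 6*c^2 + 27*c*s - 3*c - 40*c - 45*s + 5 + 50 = 6*c^2 + c*(27*s - 43) - 45*s + 55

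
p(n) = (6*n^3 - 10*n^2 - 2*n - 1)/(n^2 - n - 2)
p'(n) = (1 - 2*n)*(6*n^3 - 10*n^2 - 2*n - 1)/(n^2 - n - 2)^2 + (18*n^2 - 20*n - 2)/(n^2 - n - 2)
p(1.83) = 2.86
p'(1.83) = -29.23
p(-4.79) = -34.21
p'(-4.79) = 5.63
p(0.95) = 3.31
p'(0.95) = 3.78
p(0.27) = 0.98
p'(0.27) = 2.57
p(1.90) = -0.88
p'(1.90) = -94.59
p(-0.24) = 0.69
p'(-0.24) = -2.86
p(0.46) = 1.54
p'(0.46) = 3.23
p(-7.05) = -47.24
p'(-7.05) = 5.85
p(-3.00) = -24.70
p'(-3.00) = 4.71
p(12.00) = 68.48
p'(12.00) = 5.96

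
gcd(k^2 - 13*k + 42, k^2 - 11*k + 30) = k - 6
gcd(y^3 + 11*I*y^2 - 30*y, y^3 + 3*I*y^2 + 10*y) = y^2 + 5*I*y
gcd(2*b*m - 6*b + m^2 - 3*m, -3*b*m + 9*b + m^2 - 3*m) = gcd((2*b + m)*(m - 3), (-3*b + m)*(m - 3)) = m - 3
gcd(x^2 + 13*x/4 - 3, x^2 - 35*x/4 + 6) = x - 3/4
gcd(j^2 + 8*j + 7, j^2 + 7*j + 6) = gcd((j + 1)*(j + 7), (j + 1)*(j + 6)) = j + 1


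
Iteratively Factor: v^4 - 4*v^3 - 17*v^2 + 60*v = (v - 5)*(v^3 + v^2 - 12*v) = (v - 5)*(v - 3)*(v^2 + 4*v) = v*(v - 5)*(v - 3)*(v + 4)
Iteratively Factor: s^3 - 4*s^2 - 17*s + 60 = (s - 3)*(s^2 - s - 20) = (s - 5)*(s - 3)*(s + 4)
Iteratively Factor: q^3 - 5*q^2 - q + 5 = (q - 5)*(q^2 - 1) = (q - 5)*(q + 1)*(q - 1)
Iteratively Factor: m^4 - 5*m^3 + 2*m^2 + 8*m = (m - 4)*(m^3 - m^2 - 2*m) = m*(m - 4)*(m^2 - m - 2) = m*(m - 4)*(m - 2)*(m + 1)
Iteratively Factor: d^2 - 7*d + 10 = (d - 2)*(d - 5)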